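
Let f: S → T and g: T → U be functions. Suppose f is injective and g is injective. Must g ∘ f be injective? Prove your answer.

Suppose (g ∘ f)(a) = (g ∘ f)(b), i.e. g(f(a)) = g(f(b)).
Since g is injective, f(a) = f(b). Since f is injective, a = b. Hence g ∘ f is injective.

injective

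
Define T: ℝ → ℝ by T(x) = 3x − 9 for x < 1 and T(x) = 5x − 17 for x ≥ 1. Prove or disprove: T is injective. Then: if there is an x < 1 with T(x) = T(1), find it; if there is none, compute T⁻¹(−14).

-1

Both pieces are strictly increasing (slopes 3 and 5), so each is injective on its own interval.
The left piece maps (−∞, 1) onto (−∞, −6); the right piece maps [1, ∞) onto [−12, ∞).
These images overlap. In particular T(1) = −12 (right piece), and solving 3x − 9 = −12 on the left piece gives x = −1 < 1.
So T(−1) = T(1) with −1 ≠ 1, and T is not injective. This x = −1 is the requested value below 1.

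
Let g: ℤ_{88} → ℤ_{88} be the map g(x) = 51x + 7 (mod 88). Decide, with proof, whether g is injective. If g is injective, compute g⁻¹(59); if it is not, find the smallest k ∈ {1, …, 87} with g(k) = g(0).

20

Suppose g(a) = g(b) in ℤ_{88}. Then 51a + 7 ≡ 51b + 7 (mod 88), so 51(a − b) ≡ 0 (mod 88).
Since gcd(51, 88) = 1, 51 is invertible modulo 88, so a − b ≡ 0 (mod 88), i.e. a = b.
Thus g is injective.
We now compute 51⁻¹ mod 88 explicitly. Euclid's algorithm: 88 = 1·51 + 37, 51 = 1·37 + 14, 37 = 2·14 + 9, 14 = 1·9 + 5, 9 = 1·5 + 4, 5 = 1·4 + 1; back-substituting gives 1 = 19·51 − 11·88, so 51⁻¹ ≡ 19 (mod 88).
Since g is injective, we find g⁻¹(59): we need 51x ≡ 59 − 7 ≡ 52 (mod 88). Using 51⁻¹ = 19: x ≡ 19·52 = 988 = 11·88 + 20, so x = 20.
Check: g(20) = 51·20 + 7 = 1027 = 11·88 + 59 ≡ 59 (mod 88).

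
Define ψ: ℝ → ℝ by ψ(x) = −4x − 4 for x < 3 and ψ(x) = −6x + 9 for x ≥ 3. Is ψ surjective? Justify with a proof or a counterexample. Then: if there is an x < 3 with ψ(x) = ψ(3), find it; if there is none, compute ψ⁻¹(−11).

5/4

Both pieces are strictly decreasing (slopes −4 and −6), so each is injective on its own interval.
The left piece maps (−∞, 3) onto (−16, ∞); the right piece maps [3, ∞) onto (−∞, −9].
The union (−16, ∞) ∪ (−∞, −9] covers ℝ, so ψ is surjective.
For the follow-up: the images overlap, so an x < 3 with ψ(x) = ψ(3) exists. ψ(3) = −9; solving −4x − 4 = −9 for x < 3 gives x = (−9 + 4)/(−4) = 5/4.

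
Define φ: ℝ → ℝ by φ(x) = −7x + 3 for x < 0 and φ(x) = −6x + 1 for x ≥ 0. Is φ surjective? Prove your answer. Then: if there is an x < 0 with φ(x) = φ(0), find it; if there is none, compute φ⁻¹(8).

-5/7

Both pieces are strictly decreasing (slopes −7 and −6), so each is injective on its own interval.
The left piece maps (−∞, 0) onto (3, ∞); the right piece maps [0, ∞) onto (−∞, 1].
The union (3, ∞) ∪ (−∞, 1] omits the interval between 3 and 1; in particular 3 has no preimage. So φ is not surjective.
Because the two images are disjoint, no x < 0 has φ(x) = φ(0), so we compute φ⁻¹(8): 8 lies in (3, ∞), so solve −7x + 3 = 8: x = (8 − 3)/(−7) = −5/7.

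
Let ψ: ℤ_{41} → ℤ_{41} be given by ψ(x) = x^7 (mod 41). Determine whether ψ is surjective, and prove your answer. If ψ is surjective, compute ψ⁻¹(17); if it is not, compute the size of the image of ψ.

7

Since 41 is prime, the nonzero elements of ℤ_{41} form a cyclic group of order 40.
As gcd(7, 40) = 1, raising to the 7th power is a bijection on this group: if s^7 ≡ t^7 then (st^{−1})^7 = 1, and the only element of order dividing gcd(7, 40) = 1 is 1, so s = t.
With ψ(0) = 0 this makes ψ injective on all of ℤ_{41}, hence bijective (finite equal-size domain and codomain). In particular ψ is surjective.
Since ψ is surjective, we find the preimage of 17. The inverse of x ↦ x^7 on (ℤ_{41})^× is x ↦ x^23, because 7·23 = 161 = 4·40 + 1 ≡ 1 (mod 40) and x^{40} = 1 for x ≠ 0 (Fermat). So ψ⁻¹(17) = 17^23 mod 41.
Repeated squaring mod 41: 17^1 ≡ 17, 17^2 ≡ 17² = 289 ≡ 2, 17^4 ≡ 2² = 4, 17^8 ≡ 4² = 16, 17^16 ≡ 16² = 256 ≡ 10. Since 23 = 16 + 4 + 2 + 1, 17^23 ≡ 10·4·2·17: 10·4 = 40, then 40·2 = 80 ≡ 39, then 39·17 = 663 ≡ 7. So 17^23 ≡ 7 (mod 41).
Hence ψ⁻¹(17) = 7.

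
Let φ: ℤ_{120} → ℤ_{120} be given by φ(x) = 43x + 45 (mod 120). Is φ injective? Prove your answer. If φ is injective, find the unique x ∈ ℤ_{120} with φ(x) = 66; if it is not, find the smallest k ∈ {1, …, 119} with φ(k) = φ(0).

87

Suppose φ(s) = φ(t) in ℤ_{120}. Then 43s + 45 ≡ 43t + 45 (mod 120), thus 43(s − t) ≡ 0 (mod 120).
Since gcd(43, 120) = 1, 43 is invertible modulo 120, therefore s − t ≡ 0 (mod 120), i.e. s = t.
Therefore φ is injective.
We now compute 43⁻¹ mod 120 explicitly. Euclid's algorithm: 120 = 2·43 + 34, 43 = 1·34 + 9, 34 = 3·9 + 7, 9 = 1·7 + 2, 7 = 3·2 + 1; back-substituting gives 1 = 67·43 − 24·120, so 43⁻¹ ≡ 67 (mod 120).
Since φ is injective, we compute φ⁻¹(66): solve 43x + 45 ≡ 66 (mod 120), i.e. 43x ≡ 21 (mod 120).
Multiplying by 43⁻¹ = 67 gives x ≡ 67·21 = 1407 = 11·120 + 87 ≡ 87 (mod 120).
Check: φ(87) = 43·87 + 45 = 3786 = 31·120 + 66 ≡ 66 (mod 120).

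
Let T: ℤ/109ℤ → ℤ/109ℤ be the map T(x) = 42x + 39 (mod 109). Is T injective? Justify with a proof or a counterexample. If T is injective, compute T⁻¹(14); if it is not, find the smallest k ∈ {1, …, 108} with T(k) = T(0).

If T(s) = T(t), then 42s ≡ 42t (mod 109). Because gcd(42, 109) = 1, we may cancel 42 to get s ≡ t (mod 109).
So T is injective.
We now compute 42⁻¹ mod 109 explicitly. Euclid's algorithm: 109 = 2·42 + 25, 42 = 1·25 + 17, 25 = 1·17 + 8, 17 = 2·8 + 1; back-substituting gives 1 = 13·42 − 5·109, so 42⁻¹ ≡ 13 (mod 109).
Since T is injective, we compute T⁻¹(14): solve 42x + 39 ≡ 14 (mod 109), i.e. 42x ≡ 84 (mod 109).
Multiplying by 42⁻¹ = 13 gives x ≡ 13·84 = 1092 = 10·109 + 2 ≡ 2 (mod 109).
Check: T(2) = 42·2 + 39 = 123 = 1·109 + 14 ≡ 14 (mod 109).

2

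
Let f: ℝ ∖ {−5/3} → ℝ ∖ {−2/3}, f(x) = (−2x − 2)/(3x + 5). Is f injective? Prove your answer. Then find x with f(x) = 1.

-7/5

Suppose f(s) = f(t). Cross-multiplying: (−2s − 2)(3t + 5) = (−2t − 2)(3s + 5).
Expanding both sides and cancelling the symmetric terms leaves −4·(s − t) = 0. Since −4 ≠ 0, s = t. Therefore f is injective.
Solving f(x) = 1: cross-multiplying gives −2x − 2 = 1(3x + 5), which rearranges to −5x = 7, so x = −7/5.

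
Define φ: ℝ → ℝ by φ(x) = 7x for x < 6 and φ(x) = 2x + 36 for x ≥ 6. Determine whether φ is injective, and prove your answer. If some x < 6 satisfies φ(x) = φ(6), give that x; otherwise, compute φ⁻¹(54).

Both pieces are strictly increasing (slopes 7 and 2), so each is injective on its own interval.
The left piece maps (−∞, 6) onto (−∞, 42); the right piece maps [6, ∞) onto [48, ∞).
These images are disjoint, so no value is attained by both pieces. So φ is injective.
Because the two images are disjoint, no x < 6 has φ(x) = φ(6), so we compute φ⁻¹(54): 54 lies in [48, ∞), so solve 2x + 36 = 54: x = (54 − 36)/2 = 9.

9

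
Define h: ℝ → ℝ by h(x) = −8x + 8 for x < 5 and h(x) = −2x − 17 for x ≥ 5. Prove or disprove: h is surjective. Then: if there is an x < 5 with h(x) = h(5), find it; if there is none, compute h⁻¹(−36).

Both pieces are strictly decreasing (slopes −8 and −2), so each is injective on its own interval.
The left piece maps (−∞, 5) onto (−32, ∞); the right piece maps [5, ∞) onto (−∞, −27].
The union (−32, ∞) ∪ (−∞, −27] covers ℝ, so h is surjective.
For the follow-up: the images overlap, so an x < 5 with h(x) = h(5) exists. h(5) = −27; solving −8x + 8 = −27 for x < 5 gives x = (−27 − 8)/(−8) = 35/8.

35/8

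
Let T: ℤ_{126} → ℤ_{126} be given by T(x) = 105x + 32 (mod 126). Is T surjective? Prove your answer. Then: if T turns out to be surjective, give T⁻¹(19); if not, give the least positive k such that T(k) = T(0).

6

By definition, T is surjective if every y in the codomain equals T(x) for some x in the domain.
Since gcd(105, 126) = 21, we have 105x ≡ 0 (mod 21) for all x, so T(x) ≡ 11 (mod 21).
But 0 ≢ 11 (mod 21), so 0 ∈ ℤ_{126} has no preimage. Therefore T is not surjective.
Since T is not surjective, we find the least positive k with T(k) = T(0): this means 105k ≡ 0 (mod 126), i.e. 126 ∣ 105k. Since gcd(105, 126) = 21, dividing through by 21 this holds exactly when 6 ∣ 5k, and as gcd(5, 6) = 1, exactly when 6 ∣ k.
The smallest positive such k is 6.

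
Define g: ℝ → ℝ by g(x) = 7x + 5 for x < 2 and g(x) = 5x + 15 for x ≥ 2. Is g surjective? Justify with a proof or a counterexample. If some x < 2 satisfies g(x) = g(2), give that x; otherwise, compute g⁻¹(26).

Both pieces are strictly increasing (slopes 7 and 5), so each is injective on its own interval.
The left piece maps (−∞, 2) onto (−∞, 19); the right piece maps [2, ∞) onto [25, ∞).
The union (−∞, 19) ∪ [25, ∞) omits the interval between 19 and 25; in particular 19 has no preimage. So g is not surjective.
Because the two images are disjoint, no x < 2 has g(x) = g(2), so we compute g⁻¹(26): 26 lies in [25, ∞), so solve 5x + 15 = 26: x = (26 − 15)/5 = 11/5.

11/5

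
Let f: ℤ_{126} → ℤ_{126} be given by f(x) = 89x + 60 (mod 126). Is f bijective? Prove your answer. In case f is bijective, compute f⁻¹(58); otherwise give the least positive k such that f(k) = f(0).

Recall: f is injective when f(a) = f(b) forces a = b.
Suppose f(a) = f(b) in ℤ_{126}. Then 89a + 60 ≡ 89b + 60 (mod 126), so 89(a − b) ≡ 0 (mod 126).
Since gcd(89, 126) = 1, 89 is invertible modulo 126, thus a − b ≡ 0 (mod 126), i.e. a = b.
We now compute 89⁻¹ mod 126 explicitly. Euclid's algorithm: 126 = 1·89 + 37, 89 = 2·37 + 15, 37 = 2·15 + 7, 15 = 2·7 + 1; back-substituting gives 1 = 17·89 − 12·126, so 89⁻¹ ≡ 17 (mod 126).
For any y ∈ ℤ_{126}, x = 17(y − 60) mod 126 satisfies f(x) = 89·17(y − 60) + 60 ≡ y (since 89·17 ≡ 1 mod 126). So every y has a preimage.
Hence f is bijective.
Since f is bijective, we find f⁻¹(58): we need 89x ≡ 58 − 60 ≡ 124 (mod 126). Using 89⁻¹ = 17: x ≡ 17·124 = 2108 = 16·126 + 92, so x = 92.
Check: f(92) = 89·92 + 60 = 8248 = 65·126 + 58 ≡ 58 (mod 126).

92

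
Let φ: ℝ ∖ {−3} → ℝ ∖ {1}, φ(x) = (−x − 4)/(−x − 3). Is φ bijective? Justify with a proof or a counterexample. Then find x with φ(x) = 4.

-8/3

Suppose φ(a) = φ(b). Cross-multiplying: (−a − 4)(−b − 3) = (−b − 4)(−a − 3).
Expanding both sides and cancelling the symmetric terms leaves −1·(a − b) = 0. Since −1 ≠ 0, a = b. Thus φ is injective.
For any y ≠ 1, solving y(−x − 3) = −x − 4 for x gives a well-defined x ≠ −3. So φ is surjective.
Hence φ is bijective.
Solving φ(x) = 4: cross-multiplying gives −x − 4 = 4(−x − 3), which rearranges to 3x = −8, so x = −8/3.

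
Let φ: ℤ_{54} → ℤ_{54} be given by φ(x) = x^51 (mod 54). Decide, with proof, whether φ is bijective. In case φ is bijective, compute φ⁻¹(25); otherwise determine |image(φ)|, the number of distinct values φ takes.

14

φ(0) = 0^51 = 0.
φ(6): Repeated squaring mod 54: 6^1 ≡ 6, 6^2 ≡ 6² = 36, 6^4 ≡ 36² = 1296 ≡ 0, 6^8 ≡ 0² = 0, 6^16 ≡ 0² = 0, 6^32 ≡ 0² = 0. Since 51 = 32 + 16 + 2 + 1, 6^51 ≡ 0·0·36·6: 0·0 = 0, then 0·36 = 0, then 0·6 = 0. So 6^51 ≡ 0 (mod 54).
So φ(0) = φ(6) = 0 while 0 ≠ 6, so φ is not injective, hence not bijective.
Since φ is not bijective, we determine |image(φ)|. Computing x^51 mod 54 for each x (by repeated squaring, reducing mod 54 at every step), the values φ(0), φ(1), …, φ(53) are: 0, 1, 44, 27, 46, 35, 0, 37, 26, 27, 28, 17, 0, 19, 8, 27, 10, 53, 0, 1, 44, 27, 46, 35, 0, 37, 26, 27, 28, 17, 0, 19, 8, 27, 10, 53, 0, 1, 44, 27, 46, 35, 0, 37, 26, 27, 28, 17, 0, 19, 8, 27, 10, 53.
The distinct values are {0, 1, 8, 10, 17, 19, 26, 27, 28, 35, 37, 44, 46, 53}; there are 14 of them.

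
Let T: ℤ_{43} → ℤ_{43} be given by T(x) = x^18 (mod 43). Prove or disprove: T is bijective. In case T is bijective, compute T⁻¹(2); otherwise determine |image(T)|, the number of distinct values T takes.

T(1) = 1^18 = 1.
T(6): Repeated squaring mod 43: 6^1 ≡ 6, 6^2 ≡ 6² = 36, 6^4 ≡ 36² = 1296 ≡ 6, 6^8 ≡ 6² = 36, 6^16 ≡ 36² = 1296 ≡ 6. Since 18 = 16 + 2, 6^18 ≡ 6·36: 6·36 = 216 ≡ 1. So 6^18 ≡ 1 (mod 43).
So T(1) = T(6) = 1 while 1 ≠ 6, hence T is not injective, hence not bijective.
Since T is not bijective, we determine |image(T)|. Computing x^18 mod 43 for each x (by repeated squaring, reducing mod 43 at every step), the values T(0), T(1), …, T(42) are: 0, 1, 16, 35, 41, 11, 1, 1, 11, 21, 4, 21, 16, 11, 16, 41, 4, 4, 35, 41, 21, 35, 35, 21, 41, 35, 4, 4, 41, 16, 11, 16, 21, 4, 21, 11, 1, 1, 11, 41, 35, 16, 1.
The distinct values are {0, 1, 4, 11, 16, 21, 35, 41}; there are 8 of them.

8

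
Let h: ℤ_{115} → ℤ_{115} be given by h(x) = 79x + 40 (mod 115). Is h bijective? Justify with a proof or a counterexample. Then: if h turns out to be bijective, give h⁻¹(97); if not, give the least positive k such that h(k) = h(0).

8

If h(s) = h(t), then 79s ≡ 79t (mod 115). Because gcd(79, 115) = 1, we may cancel 79 to get s ≡ t (mod 115).
We now compute 79⁻¹ mod 115 explicitly. Euclid's algorithm: 115 = 1·79 + 36, 79 = 2·36 + 7, 36 = 5·7 + 1; back-substituting gives 1 = 99·79 − 68·115, so 79⁻¹ ≡ 99 (mod 115).
For any y ∈ ℤ_{115}, x = 99(y − 40) mod 115 satisfies h(x) = 79·99(y − 40) + 40 ≡ y (since 79·99 ≡ 1 mod 115). So every y has a preimage.
Hence h is bijective.
Since h is bijective, we compute h⁻¹(97): solve 79x + 40 ≡ 97 (mod 115), i.e. 79x ≡ 57 (mod 115).
Multiplying by 79⁻¹ = 99 gives x ≡ 99·57 = 5643 = 49·115 + 8 ≡ 8 (mod 115).
Check: h(8) = 79·8 + 40 = 672 = 5·115 + 97 ≡ 97 (mod 115).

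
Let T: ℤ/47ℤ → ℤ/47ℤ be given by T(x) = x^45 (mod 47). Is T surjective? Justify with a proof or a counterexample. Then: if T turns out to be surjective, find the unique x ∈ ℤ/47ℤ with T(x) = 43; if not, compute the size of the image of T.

35

Since 47 is prime, the nonzero elements of ℤ/47ℤ form a cyclic group of order 46.
As gcd(45, 46) = 1, raising to the 45th power is a bijection on this group: if u^45 ≡ v^45 then (uv^{−1})^45 = 1, and the only element of order dividing gcd(45, 46) = 1 is 1, so u = v.
With T(0) = 0 this makes T injective on all of ℤ/47ℤ, hence bijective (finite equal-size domain and codomain). In particular T is surjective.
Since T is surjective, we find the preimage of 43. The inverse of x ↦ x^45 on (ℤ/47ℤ)^× is x ↦ x^45, because 45·45 = 2025 = 44·46 + 1 ≡ 1 (mod 46) and x^{46} = 1 for x ≠ 0 (Fermat). So T⁻¹(43) = 43^45 mod 47.
Repeated squaring mod 47: 43^1 ≡ 43, 43^2 ≡ 43² = 1849 ≡ 16, 43^4 ≡ 16² = 256 ≡ 21, 43^8 ≡ 21² = 441 ≡ 18, 43^16 ≡ 18² = 324 ≡ 42, 43^32 ≡ 42² = 1764 ≡ 25. Since 45 = 32 + 8 + 4 + 1, 43^45 ≡ 25·18·21·43: 25·18 = 450 ≡ 27, then 27·21 = 567 ≡ 3, then 3·43 = 129 ≡ 35. So 43^45 ≡ 35 (mod 47).
Hence T⁻¹(43) = 35.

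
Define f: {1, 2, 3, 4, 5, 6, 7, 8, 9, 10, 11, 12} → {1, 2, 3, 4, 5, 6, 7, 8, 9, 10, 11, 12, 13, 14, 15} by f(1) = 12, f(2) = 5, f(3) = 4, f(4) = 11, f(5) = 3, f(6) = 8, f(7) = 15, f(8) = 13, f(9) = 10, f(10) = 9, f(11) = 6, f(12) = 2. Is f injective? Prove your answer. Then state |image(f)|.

The values f(1), …, f(12) are 12, 5, 4, 11, 3, 8, 15, 13, 10, 9, 6, 2 — all distinct.
So f(s) = f(t) only when s = t, and f is injective.
The image of f is {2, 3, 4, 5, 6, 8, 9, 10, 11, 12, 13, 15}, which has 12 elements.

12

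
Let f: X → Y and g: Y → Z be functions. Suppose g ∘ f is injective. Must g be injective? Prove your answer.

not injective

No. Take X = {1, 2, 3}, Y = {1, 2, 3, 4, 5}, Z = {1, 2, 3, 4, 5}, f(a) = a for each a ∈ X, and g(b) = 4 if b ∈ {4, 5} else g(b) = b.
Then g ∘ f = f is injective (X ⊂ Y and f is the inclusion), but g(4) = g(5) = 4 with 4 ≠ 5, so g is not injective.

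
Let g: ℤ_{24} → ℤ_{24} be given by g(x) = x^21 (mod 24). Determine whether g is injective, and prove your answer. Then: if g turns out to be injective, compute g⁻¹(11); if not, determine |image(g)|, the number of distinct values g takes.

g(0) = 0^21 = 0.
g(6): Repeated squaring mod 24: 6^1 ≡ 6, 6^2 ≡ 6² = 36 ≡ 12, 6^4 ≡ 12² = 144 ≡ 0, 6^8 ≡ 0² = 0, 6^16 ≡ 0² = 0. Since 21 = 16 + 4 + 1, 6^21 ≡ 0·0·6: 0·0 = 0, then 0·6 = 0. So 6^21 ≡ 0 (mod 24).
So g(0) = g(6) = 0 while 0 ≠ 6, so g is not injective.
Since g is not injective, we determine |image(g)|. Computing x^21 mod 24 for each x (by repeated squaring, reducing mod 24 at every step), the values g(0), g(1), …, g(23) are: 0, 1, 8, 3, 16, 5, 0, 7, 8, 9, 16, 11, 0, 13, 8, 15, 16, 17, 0, 19, 8, 21, 16, 23.
The distinct values are {0, 1, 3, 5, 7, 8, 9, 11, 13, 15, 16, 17, 19, 21, 23}; there are 15 of them.

15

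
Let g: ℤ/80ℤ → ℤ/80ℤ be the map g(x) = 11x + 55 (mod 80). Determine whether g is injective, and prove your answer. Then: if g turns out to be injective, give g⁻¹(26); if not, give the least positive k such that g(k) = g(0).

Recall that injectivity means: for all a, b in the domain, g(a) = g(b) implies a = b.
If g(a) = g(b), then 11a ≡ 11b (mod 80). Because gcd(11, 80) = 1, we may cancel 11 to get a ≡ b (mod 80).
So g is injective.
We now compute 11⁻¹ mod 80 explicitly. Euclid's algorithm: 80 = 7·11 + 3, 11 = 3·3 + 2, 3 = 1·2 + 1; back-substituting gives 1 = 51·11 − 7·80, so 11⁻¹ ≡ 51 (mod 80).
Since g is injective, we compute g⁻¹(26): solve 11x + 55 ≡ 26 (mod 80), i.e. 11x ≡ 51 (mod 80).
Multiplying by 11⁻¹ = 51 gives x ≡ 51·51 = 2601 = 32·80 + 41 ≡ 41 (mod 80).
Check: g(41) = 11·41 + 55 = 506 = 6·80 + 26 ≡ 26 (mod 80).

41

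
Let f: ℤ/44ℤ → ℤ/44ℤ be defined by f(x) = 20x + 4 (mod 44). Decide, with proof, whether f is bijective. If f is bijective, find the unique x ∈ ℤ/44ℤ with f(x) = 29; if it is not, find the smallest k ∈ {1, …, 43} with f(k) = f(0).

We have gcd(20, 44) = 4 > 1. Taking x_1 = 0 and x_2 = 11: f(0) = 4 and f(11) = 20·11 + 4 = 224 ≡ 4 (mod 44).
So f(0) = f(11) while 0 ≠ 11, hence f is not injective, hence not bijective.
Since f is not bijective, we find the least positive k with f(k) = f(0): this means 20k ≡ 0 (mod 44), i.e. 44 ∣ 20k. Since gcd(20, 44) = 4, dividing through by 4 this holds exactly when 11 ∣ 5k, and as gcd(5, 11) = 1, exactly when 11 ∣ k.
The smallest positive such k is 11.

11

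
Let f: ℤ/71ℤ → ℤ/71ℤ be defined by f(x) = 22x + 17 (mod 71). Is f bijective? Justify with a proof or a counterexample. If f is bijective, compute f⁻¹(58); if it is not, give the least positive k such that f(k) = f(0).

18

Suppose f(s) = f(t) in ℤ/71ℤ. Then 22s + 17 ≡ 22t + 17 (mod 71), hence 22(s − t) ≡ 0 (mod 71).
Since gcd(22, 71) = 1, 22 is invertible modulo 71, therefore s − t ≡ 0 (mod 71), i.e. s = t.
We now compute 22⁻¹ mod 71 explicitly. Euclid's algorithm: 71 = 3·22 + 5, 22 = 4·5 + 2, 5 = 2·2 + 1; back-substituting gives 1 = 42·22 − 13·71, so 22⁻¹ ≡ 42 (mod 71).
For any y ∈ ℤ/71ℤ, x = 42(y − 17) mod 71 satisfies f(x) = 22·42(y − 17) + 17 ≡ y (since 22·42 ≡ 1 mod 71). So every y has a preimage.
Hence f is bijective.
Since f is bijective, we find f⁻¹(58): we need 22x ≡ 58 − 17 ≡ 41 (mod 71). Using 22⁻¹ = 42: x ≡ 42·41 = 1722 = 24·71 + 18, so x = 18.
Check: f(18) = 22·18 + 17 = 413 = 5·71 + 58 ≡ 58 (mod 71).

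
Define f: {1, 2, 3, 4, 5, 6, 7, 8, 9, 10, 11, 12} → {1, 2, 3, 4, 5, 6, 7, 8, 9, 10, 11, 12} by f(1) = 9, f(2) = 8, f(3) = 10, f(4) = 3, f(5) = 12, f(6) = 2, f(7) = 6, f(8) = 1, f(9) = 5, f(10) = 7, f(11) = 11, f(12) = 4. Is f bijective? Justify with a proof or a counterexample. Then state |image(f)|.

12

The values 9, 8, 10, 3, 12, 2, 6, 1, 5, 7, 11, 4 are a permutation of {1, 2, 3, 4, 5, 6, 7, 8, 9, 10, 11, 12}: each element appears exactly once.
So f is injective and surjective, hence bijective.
The image of f is {1, 2, 3, 4, 5, 6, 7, 8, 9, 10, 11, 12}, which has 12 elements.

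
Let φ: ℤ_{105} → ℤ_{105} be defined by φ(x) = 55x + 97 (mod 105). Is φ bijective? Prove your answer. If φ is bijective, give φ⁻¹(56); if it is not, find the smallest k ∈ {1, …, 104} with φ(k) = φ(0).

21

We have gcd(55, 105) = 5 > 1. Taking u = 0 and v = 21: φ(0) = 97 and φ(21) = 55·21 + 97 = 1252 ≡ 97 (mod 105).
So φ(0) = φ(21) while 0 ≠ 21, hence φ is not injective, hence not bijective.
Since φ is not bijective, we find the least positive k with φ(k) = φ(0): this means 55k ≡ 0 (mod 105), i.e. 105 ∣ 55k. Since gcd(55, 105) = 5, dividing through by 5 this holds exactly when 21 ∣ 11k, and as gcd(11, 21) = 1, exactly when 21 ∣ k.
The smallest positive such k is 21.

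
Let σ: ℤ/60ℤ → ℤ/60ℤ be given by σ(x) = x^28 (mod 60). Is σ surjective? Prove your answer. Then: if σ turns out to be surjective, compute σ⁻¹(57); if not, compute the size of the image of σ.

8

σ(2): Repeated squaring mod 60: 2^1 ≡ 2, 2^2 ≡ 2² = 4, 2^4 ≡ 4² = 16, 2^8 ≡ 16² = 256 ≡ 16, 2^16 ≡ 16² = 256 ≡ 16. Since 28 = 16 + 8 + 4, 2^28 ≡ 16·16·16: 16·16 = 256 ≡ 16, then 16·16 = 256 ≡ 16. So 2^28 ≡ 16 (mod 60).
σ(4): Repeated squaring mod 60: 4^1 ≡ 4, 4^2 ≡ 4² = 16, 4^4 ≡ 16² = 256 ≡ 16, 4^8 ≡ 16² = 256 ≡ 16, 4^16 ≡ 16² = 256 ≡ 16. Since 28 = 16 + 8 + 4, 4^28 ≡ 16·16·16: 16·16 = 256 ≡ 16, then 16·16 = 256 ≡ 16. So 4^28 ≡ 16 (mod 60).
So σ(2) = σ(4) = 16 while 2 ≠ 4, thus σ is not injective.
A non-injective map from the 60-element set ℤ/60ℤ to itself takes at most 59 distinct values, so it cannot be surjective. Thus σ is not surjective.
Since σ is not surjective, we determine |image(σ)|. Computing x^28 mod 60 for each x (by repeated squaring, reducing mod 60 at every step), the values σ(0), σ(1), …, σ(59) are: 0, 1, 16, 21, 16, 25, 36, 1, 16, 21, 40, 1, 36, 1, 16, 45, 16, 1, 36, 1, 40, 21, 16, 1, 36, 25, 16, 21, 16, 1, 0, 1, 16, 21, 16, 25, 36, 1, 16, 21, 40, 1, 36, 1, 16, 45, 16, 1, 36, 1, 40, 21, 16, 1, 36, 25, 16, 21, 16, 1.
The distinct values are {0, 1, 16, 21, 25, 36, 40, 45}; there are 8 of them.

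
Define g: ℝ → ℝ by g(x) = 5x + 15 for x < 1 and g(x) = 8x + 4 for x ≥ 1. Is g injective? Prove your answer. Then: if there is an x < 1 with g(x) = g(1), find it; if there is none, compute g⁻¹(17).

-3/5

Both pieces are strictly increasing (slopes 5 and 8), so each is injective on its own interval.
The left piece maps (−∞, 1) onto (−∞, 20); the right piece maps [1, ∞) onto [12, ∞).
These images overlap. In particular g(1) = 12 (right piece), and solving 5x + 15 = 12 on the left piece gives x = −3/5 < 1.
So g(−3/5) = g(1) with −3/5 ≠ 1, and g is not injective. This x = −3/5 is the requested value below 1.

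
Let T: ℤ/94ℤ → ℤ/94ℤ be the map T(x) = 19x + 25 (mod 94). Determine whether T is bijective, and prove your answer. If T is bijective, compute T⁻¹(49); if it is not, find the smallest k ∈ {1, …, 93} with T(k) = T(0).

26

Recall that T is injective when T(s) = T(t) forces s = t.
If T(s) = T(t), then 19s ≡ 19t (mod 94). Because gcd(19, 94) = 1, we may cancel 19 to get s ≡ t (mod 94).
We now compute 19⁻¹ mod 94 explicitly. Euclid's algorithm: 94 = 4·19 + 18, 19 = 1·18 + 1; back-substituting gives 1 = 5·19 − 1·94, so 19⁻¹ ≡ 5 (mod 94).
Then y ↦ 5(y − 25) is a two-sided inverse to T, so every y ∈ ℤ/94ℤ has a preimage.
So T is bijective.
Since T is bijective, we find T⁻¹(49): we need 19x ≡ 49 − 25 ≡ 24 (mod 94). Using 19⁻¹ = 5: x ≡ 5·24 = 120 = 1·94 + 26, so x = 26.
Check: T(26) = 19·26 + 25 = 519 = 5·94 + 49 ≡ 49 (mod 94).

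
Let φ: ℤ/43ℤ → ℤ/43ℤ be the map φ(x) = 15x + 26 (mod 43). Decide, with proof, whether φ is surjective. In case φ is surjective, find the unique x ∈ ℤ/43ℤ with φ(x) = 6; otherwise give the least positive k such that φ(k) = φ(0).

Since gcd(15, 43) = 1, 15 is invertible modulo 43. Euclid's algorithm: 43 = 2·15 + 13, 15 = 1·13 + 2, 13 = 6·2 + 1; back-substituting gives 1 = 23·15 − 8·43, so 15⁻¹ ≡ 23 (mod 43).
For any y ∈ ℤ/43ℤ, x = 23(y − 26) mod 43 satisfies φ(x) = 15·23(y − 26) + 26 ≡ y (since 15·23 ≡ 1 mod 43). So every y has a preimage.
Therefore φ is surjective.
Since φ is surjective, we compute φ⁻¹(6): solve 15x + 26 ≡ 6 (mod 43), i.e. 15x ≡ 23 (mod 43).
Multiplying by 15⁻¹ = 23 gives x ≡ 23·23 = 529 = 12·43 + 13 ≡ 13 (mod 43).
Check: φ(13) = 15·13 + 26 = 221 = 5·43 + 6 ≡ 6 (mod 43).

13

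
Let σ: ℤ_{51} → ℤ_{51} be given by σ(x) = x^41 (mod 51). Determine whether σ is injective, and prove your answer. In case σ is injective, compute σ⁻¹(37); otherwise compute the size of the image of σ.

Computing x^41 mod 51 for each x (by repeated squaring, reducing mod 51 at every step), the values σ(0), σ(1), …, σ(50) are: 0, 1, 2, 48, 4, 29, 45, 10, 8, 9, 7, 23, 39, 13, 20, 15, 16, 17, 18, 19, 14, 21, 46, 11, 27, 25, 26, 24, 40, 5, 30, 37, 32, 33, 34, 35, 36, 31, 38, 12, 28, 44, 42, 43, 41, 6, 22, 47, 3, 49, 50.
Every element of ℤ_{51} appears exactly once in this list, so σ is a bijection, and in particular injective.
Since σ is injective, we read off the preimage of 37 from the same table: σ(31) = 37, so σ⁻¹(37) = 31.

31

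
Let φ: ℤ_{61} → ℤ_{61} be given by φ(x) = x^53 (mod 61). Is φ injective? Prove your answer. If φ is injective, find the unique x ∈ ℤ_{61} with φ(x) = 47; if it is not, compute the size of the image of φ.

13

Since 61 is prime, the nonzero elements of ℤ_{61} form a cyclic group of order 60.
As gcd(53, 60) = 1, raising to the 53rd power is a bijection on this group: if u^53 ≡ v^53 then (uv^{−1})^53 = 1, and the only element of order dividing gcd(53, 60) = 1 is 1, so u = v.
With φ(0) = 0 this makes φ injective on all of ℤ_{61}, hence bijective (finite equal-size domain and codomain). In particular φ is injective.
Since φ is injective, we find the preimage of 47. The inverse of x ↦ x^53 on (ℤ_{61})^× is x ↦ x^17, because 53·17 = 901 = 15·60 + 1 ≡ 1 (mod 60) and x^{60} = 1 for x ≠ 0 (Fermat). So φ⁻¹(47) = 47^17 mod 61.
Repeated squaring mod 61: 47^1 ≡ 47, 47^2 ≡ 47² = 2209 ≡ 13, 47^4 ≡ 13² = 169 ≡ 47, 47^8 ≡ 47² = 2209 ≡ 13, 47^16 ≡ 13² = 169 ≡ 47. Since 17 = 16 + 1, 47^17 ≡ 47·47: 47·47 = 2209 ≡ 13. So 47^17 ≡ 13 (mod 61).
Hence φ⁻¹(47) = 13.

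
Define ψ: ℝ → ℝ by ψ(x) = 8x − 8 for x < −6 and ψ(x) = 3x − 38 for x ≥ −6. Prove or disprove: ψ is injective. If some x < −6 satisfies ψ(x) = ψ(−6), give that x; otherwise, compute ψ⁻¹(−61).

-53/8

Both pieces are strictly increasing (slopes 8 and 3), so each is injective on its own interval.
The left piece maps (−∞, −6) onto (−∞, −56); the right piece maps [−6, ∞) onto [−56, ∞).
These images are disjoint, so no value is attained by both pieces. Hence ψ is injective.
Because the two images are disjoint, no x < −6 has ψ(x) = ψ(−6), so we compute ψ⁻¹(−61): −61 lies in (−∞, −56), so solve 8x − 8 = −61: x = (−61 + 8)/8 = −53/8.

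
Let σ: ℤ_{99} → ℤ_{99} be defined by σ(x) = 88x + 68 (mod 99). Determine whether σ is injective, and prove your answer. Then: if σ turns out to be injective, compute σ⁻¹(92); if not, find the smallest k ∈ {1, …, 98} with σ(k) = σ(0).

By definition, σ is injective if σ(x_1) = σ(x_2) implies x_1 = x_2.
We have gcd(88, 99) = 11 > 1. Taking x_1 = 0 and x_2 = 9: σ(0) = 68 and σ(9) = 88·9 + 68 = 860 ≡ 68 (mod 99).
So σ(0) = σ(9) while 0 ≠ 9, hence σ is not injective.
Since σ is not injective, we find the least positive k with σ(k) = σ(0): this means 88k ≡ 0 (mod 99), i.e. 99 ∣ 88k. Since gcd(88, 99) = 11, dividing through by 11 this holds exactly when 9 ∣ 8k, and as gcd(8, 9) = 1, exactly when 9 ∣ k.
The smallest positive such k is 9.

9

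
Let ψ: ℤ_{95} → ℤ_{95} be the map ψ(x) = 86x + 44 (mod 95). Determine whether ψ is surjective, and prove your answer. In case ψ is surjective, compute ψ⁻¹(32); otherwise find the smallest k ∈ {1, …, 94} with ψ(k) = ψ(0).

33

Since gcd(86, 95) = 1, 86 is invertible modulo 95. Euclid's algorithm: 95 = 1·86 + 9, 86 = 9·9 + 5, 9 = 1·5 + 4, 5 = 1·4 + 1; back-substituting gives 1 = 21·86 − 19·95, so 86⁻¹ ≡ 21 (mod 95).
For any y ∈ ℤ_{95}, x = 21(y − 44) mod 95 satisfies ψ(x) = 86·21(y − 44) + 44 ≡ y (since 86·21 ≡ 1 mod 95). So every y has a preimage.
Thus ψ is surjective.
Since ψ is surjective, we find ψ⁻¹(32): we need 86x ≡ 32 − 44 ≡ 83 (mod 95). Using 86⁻¹ = 21: x ≡ 21·83 = 1743 = 18·95 + 33, so x = 33.
Check: ψ(33) = 86·33 + 44 = 2882 = 30·95 + 32 ≡ 32 (mod 95).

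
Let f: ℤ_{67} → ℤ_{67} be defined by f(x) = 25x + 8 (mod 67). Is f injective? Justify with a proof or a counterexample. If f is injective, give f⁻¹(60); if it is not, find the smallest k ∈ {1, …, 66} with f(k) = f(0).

53

Recall: injectivity means: for all u, v in the domain, f(u) = f(v) implies u = v.
Suppose f(u) = f(v) in ℤ_{67}. Then 25u + 8 ≡ 25v + 8 (mod 67), thus 25(u − v) ≡ 0 (mod 67).
Since gcd(25, 67) = 1, 25 is invertible modulo 67, hence u − v ≡ 0 (mod 67), i.e. u = v.
Therefore f is injective.
We now compute 25⁻¹ mod 67 explicitly. Euclid's algorithm: 67 = 2·25 + 17, 25 = 1·17 + 8, 17 = 2·8 + 1; back-substituting gives 1 = 59·25 − 22·67, so 25⁻¹ ≡ 59 (mod 67).
Since f is injective, we compute f⁻¹(60): solve 25x + 8 ≡ 60 (mod 67), i.e. 25x ≡ 52 (mod 67).
Multiplying by 25⁻¹ = 59 gives x ≡ 59·52 = 3068 = 45·67 + 53 ≡ 53 (mod 67).
Check: f(53) = 25·53 + 8 = 1333 = 19·67 + 60 ≡ 60 (mod 67).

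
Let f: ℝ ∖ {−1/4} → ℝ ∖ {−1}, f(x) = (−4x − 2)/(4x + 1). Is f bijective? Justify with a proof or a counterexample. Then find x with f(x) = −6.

-1/5

Suppose f(s) = f(t). Cross-multiplying: (−4s − 2)(4t + 1) = (−4t − 2)(4s + 1).
Expanding both sides and cancelling the symmetric terms leaves 4·(s − t) = 0. Since 4 ≠ 0, s = t. So f is injective.
For any y ≠ −1, solving y(4x + 1) = −4x − 2 for x gives a well-defined x ≠ −1/4. So f is surjective.
So f is bijective.
Solving f(x) = −6: cross-multiplying gives −4x − 2 = −6(4x + 1), which rearranges to 20x = −4, so x = −1/5.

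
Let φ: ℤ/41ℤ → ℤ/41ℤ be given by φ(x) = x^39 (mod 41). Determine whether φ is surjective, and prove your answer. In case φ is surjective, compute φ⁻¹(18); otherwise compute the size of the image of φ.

16

Since 41 is prime, the nonzero elements of ℤ/41ℤ form a cyclic group of order 40.
As gcd(39, 40) = 1, raising to the 39th power is a bijection on this group: if u^39 ≡ v^39 then (uv^{−1})^39 = 1, and the only element of order dividing gcd(39, 40) = 1 is 1, so u = v.
With φ(0) = 0 this makes φ injective on all of ℤ/41ℤ, hence bijective (finite equal-size domain and codomain). In particular φ is surjective.
Since φ is surjective, we find the preimage of 18. The inverse of x ↦ x^39 on (ℤ/41ℤ)^× is x ↦ x^39, because 39·39 = 1521 = 38·40 + 1 ≡ 1 (mod 40) and x^{40} = 1 for x ≠ 0 (Fermat). So φ⁻¹(18) = 18^39 mod 41.
Repeated squaring mod 41: 18^1 ≡ 18, 18^2 ≡ 18² = 324 ≡ 37, 18^4 ≡ 37² = 1369 ≡ 16, 18^8 ≡ 16² = 256 ≡ 10, 18^16 ≡ 10² = 100 ≡ 18, 18^32 ≡ 18² = 324 ≡ 37. Since 39 = 32 + 4 + 2 + 1, 18^39 ≡ 37·16·37·18: 37·16 = 592 ≡ 18, then 18·37 = 666 ≡ 10, then 10·18 = 180 ≡ 16. So 18^39 ≡ 16 (mod 41).
Hence φ⁻¹(18) = 16.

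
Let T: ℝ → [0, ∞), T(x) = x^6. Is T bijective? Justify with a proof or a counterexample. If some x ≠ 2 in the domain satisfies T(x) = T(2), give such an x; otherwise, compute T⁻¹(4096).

T(2) = 64 = (−2)^6 = T(−2) (since 6 is even), with 2 ≠ −2. So T is not injective, hence not bijective.
For the follow-up, such an x exists: taking x = −2 ∈ ℝ gives T(−2) = 64 = T(2) with −2 ≠ 2.

-2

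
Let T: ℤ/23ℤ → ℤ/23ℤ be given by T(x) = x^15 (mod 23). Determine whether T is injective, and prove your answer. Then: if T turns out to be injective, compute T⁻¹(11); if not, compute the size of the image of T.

Since 23 is prime, the nonzero elements of ℤ/23ℤ form a cyclic group of order 22.
As gcd(15, 22) = 1, raising to the 15th power is a bijection on this group: if x_1^15 ≡ x_2^15 then (x_1x_2^{−1})^15 = 1, and the only element of order dividing gcd(15, 22) = 1 is 1, so x_1 = x_2.
With T(0) = 0 this makes T injective on all of ℤ/23ℤ, hence bijective (finite equal-size domain and codomain). In particular T is injective.
Since T is injective, we find the preimage of 11. The inverse of x ↦ x^15 on (ℤ/23ℤ)^× is x ↦ x^3, because 15·3 = 45 = 2·22 + 1 ≡ 1 (mod 22) and x^{22} = 1 for x ≠ 0 (Fermat). So T⁻¹(11) = 11^3 mod 23.
Repeated squaring mod 23: 11^1 ≡ 11, 11^2 ≡ 11² = 121 ≡ 6. Since 3 = 2 + 1, 11^3 ≡ 6·11: 6·11 = 66 ≡ 20. So 11^3 ≡ 20 (mod 23).
Hence T⁻¹(11) = 20.

20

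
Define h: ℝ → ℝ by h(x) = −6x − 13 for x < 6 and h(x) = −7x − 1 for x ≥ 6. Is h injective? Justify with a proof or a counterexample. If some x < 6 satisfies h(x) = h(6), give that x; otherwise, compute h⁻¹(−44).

Both pieces are strictly decreasing (slopes −6 and −7), so each is injective on its own interval.
The left piece maps (−∞, 6) onto (−49, ∞); the right piece maps [6, ∞) onto (−∞, −43].
These images overlap. In particular h(6) = −43 (right piece), and solving −6x − 13 = −43 on the left piece gives x = 5 < 6.
So h(5) = h(6) with 5 ≠ 6, and h is not injective. This x = 5 is the requested value below 6.

5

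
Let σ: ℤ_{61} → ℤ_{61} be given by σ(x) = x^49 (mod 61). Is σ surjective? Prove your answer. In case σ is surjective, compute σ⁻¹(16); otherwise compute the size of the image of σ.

22

Since 61 is prime, the nonzero elements of ℤ_{61} form a cyclic group of order 60.
As gcd(49, 60) = 1, raising to the 49th power is a bijection on this group: if u^49 ≡ v^49 then (uv^{−1})^49 = 1, and the only element of order dividing gcd(49, 60) = 1 is 1, so u = v.
With σ(0) = 0 this makes σ injective on all of ℤ_{61}, hence bijective (finite equal-size domain and codomain). In particular σ is surjective.
Since σ is surjective, we find the preimage of 16. The inverse of x ↦ x^49 on (ℤ_{61})^× is x ↦ x^49, because 49·49 = 2401 = 40·60 + 1 ≡ 1 (mod 60) and x^{60} = 1 for x ≠ 0 (Fermat). So σ⁻¹(16) = 16^49 mod 61.
Repeated squaring mod 61: 16^1 ≡ 16, 16^2 ≡ 16² = 256 ≡ 12, 16^4 ≡ 12² = 144 ≡ 22, 16^8 ≡ 22² = 484 ≡ 57, 16^16 ≡ 57² = 3249 ≡ 16, 16^32 ≡ 16² = 256 ≡ 12. Since 49 = 32 + 16 + 1, 16^49 ≡ 12·16·16: 12·16 = 192 ≡ 9, then 9·16 = 144 ≡ 22. So 16^49 ≡ 22 (mod 61).
Hence σ⁻¹(16) = 22.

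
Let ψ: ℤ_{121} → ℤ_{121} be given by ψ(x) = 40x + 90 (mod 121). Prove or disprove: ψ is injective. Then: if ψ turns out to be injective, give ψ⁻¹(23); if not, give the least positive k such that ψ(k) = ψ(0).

If ψ(u) = ψ(v), then 40u ≡ 40v (mod 121). Because gcd(40, 121) = 1, we may cancel 40 to get u ≡ v (mod 121).
Hence ψ is injective.
We now compute 40⁻¹ mod 121 explicitly. Euclid's algorithm: 121 = 3·40 + 1; back-substituting gives 1 = 118·40 − 39·121, so 40⁻¹ ≡ 118 (mod 121).
Since ψ is injective, we find ψ⁻¹(23): we need 40x ≡ 23 − 90 ≡ 54 (mod 121). Using 40⁻¹ = 118: x ≡ 118·54 = 6372 = 52·121 + 80, so x = 80.
Check: ψ(80) = 40·80 + 90 = 3290 = 27·121 + 23 ≡ 23 (mod 121).

80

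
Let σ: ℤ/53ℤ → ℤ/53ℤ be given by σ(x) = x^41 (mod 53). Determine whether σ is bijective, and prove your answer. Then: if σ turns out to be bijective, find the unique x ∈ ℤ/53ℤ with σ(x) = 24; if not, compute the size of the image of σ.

Since 53 is prime, the nonzero elements of ℤ/53ℤ form a cyclic group of order 52.
As gcd(41, 52) = 1, raising to the 41st power is a bijection on this group: if u^41 ≡ v^41 then (uv^{−1})^41 = 1, and the only element of order dividing gcd(41, 52) = 1 is 1, so u = v.
With σ(0) = 0 this makes σ injective on all of ℤ/53ℤ, hence bijective (finite equal-size domain and codomain). In particular σ is bijective.
Since σ is bijective, we find the preimage of 24. The inverse of x ↦ x^41 on (ℤ/53ℤ)^× is x ↦ x^33, because 41·33 = 1353 = 26·52 + 1 ≡ 1 (mod 52) and x^{52} = 1 for x ≠ 0 (Fermat). So σ⁻¹(24) = 24^33 mod 53.
Repeated squaring mod 53: 24^1 ≡ 24, 24^2 ≡ 24² = 576 ≡ 46, 24^4 ≡ 46² = 2116 ≡ 49, 24^8 ≡ 49² = 2401 ≡ 16, 24^16 ≡ 16² = 256 ≡ 44, 24^32 ≡ 44² = 1936 ≡ 28. Since 33 = 32 + 1, 24^33 ≡ 28·24: 28·24 = 672 ≡ 36. So 24^33 ≡ 36 (mod 53).
Hence σ⁻¹(24) = 36.

36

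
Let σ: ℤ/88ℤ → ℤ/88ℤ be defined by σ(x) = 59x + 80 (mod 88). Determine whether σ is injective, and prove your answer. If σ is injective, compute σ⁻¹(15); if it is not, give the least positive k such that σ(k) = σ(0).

69

Suppose σ(x_1) = σ(x_2) in ℤ/88ℤ. Then 59x_1 + 80 ≡ 59x_2 + 80 (mod 88), thus 59(x_1 − x_2) ≡ 0 (mod 88).
Since gcd(59, 88) = 1, 59 is invertible modulo 88, therefore x_1 − x_2 ≡ 0 (mod 88), i.e. x_1 = x_2.
Therefore σ is injective.
We now compute 59⁻¹ mod 88 explicitly. Euclid's algorithm: 88 = 1·59 + 29, 59 = 2·29 + 1; back-substituting gives 1 = 3·59 − 2·88, so 59⁻¹ ≡ 3 (mod 88).
Since σ is injective, we find σ⁻¹(15): we need 59x ≡ 15 − 80 ≡ 23 (mod 88). Using 59⁻¹ = 3: x ≡ 3·23 = 69, so x = 69.
Check: σ(69) = 59·69 + 80 = 4151 = 47·88 + 15 ≡ 15 (mod 88).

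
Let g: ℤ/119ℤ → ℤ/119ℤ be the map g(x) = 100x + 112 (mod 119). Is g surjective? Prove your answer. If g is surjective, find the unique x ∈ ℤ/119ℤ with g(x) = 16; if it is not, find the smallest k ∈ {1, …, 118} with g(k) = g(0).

Recall that surjectivity means every element of the codomain has a preimage under g.
Since gcd(100, 119) = 1, 100 is invertible modulo 119. Euclid's algorithm: 119 = 1·100 + 19, 100 = 5·19 + 5, 19 = 3·5 + 4, 5 = 1·4 + 1; back-substituting gives 1 = 25·100 − 21·119, so 100⁻¹ ≡ 25 (mod 119).
For any y ∈ ℤ/119ℤ, x = 25(y − 112) mod 119 satisfies g(x) = 100·25(y − 112) + 112 ≡ y (since 100·25 ≡ 1 mod 119). So every y has a preimage.
Therefore g is surjective.
Since g is surjective, we find g⁻¹(16): we need 100x ≡ 16 − 112 ≡ 23 (mod 119). Using 100⁻¹ = 25: x ≡ 25·23 = 575 = 4·119 + 99, so x = 99.
Check: g(99) = 100·99 + 112 = 10012 = 84·119 + 16 ≡ 16 (mod 119).

99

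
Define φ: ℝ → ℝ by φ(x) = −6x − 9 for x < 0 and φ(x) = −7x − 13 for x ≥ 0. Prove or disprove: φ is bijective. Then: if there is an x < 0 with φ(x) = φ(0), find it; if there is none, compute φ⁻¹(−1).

-4/3

Both pieces are strictly decreasing (slopes −6 and −7), so each is injective on its own interval.
The left piece maps (−∞, 0) onto (−9, ∞); the right piece maps [0, ∞) onto (−∞, −13].
The images leave a gap (−9 has no preimage), so φ is not surjective, hence not bijective.
Because the two images are disjoint, no x < 0 has φ(x) = φ(0), so we compute φ⁻¹(−1): −1 lies in (−9, ∞), so solve −6x − 9 = −1: x = (−1 + 9)/(−6) = −4/3.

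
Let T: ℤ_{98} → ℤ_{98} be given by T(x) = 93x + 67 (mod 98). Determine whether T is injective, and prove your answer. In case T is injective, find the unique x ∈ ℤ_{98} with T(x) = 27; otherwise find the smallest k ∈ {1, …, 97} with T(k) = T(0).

Suppose T(s) = T(t) in ℤ_{98}. Then 93s + 67 ≡ 93t + 67 (mod 98), so 93(s − t) ≡ 0 (mod 98).
Since gcd(93, 98) = 1, 93 is invertible modulo 98, hence s − t ≡ 0 (mod 98), i.e. s = t.
So T is injective.
We now compute 93⁻¹ mod 98 explicitly. Euclid's algorithm: 98 = 1·93 + 5, 93 = 18·5 + 3, 5 = 1·3 + 2, 3 = 1·2 + 1; back-substituting gives 1 = 39·93 − 37·98, so 93⁻¹ ≡ 39 (mod 98).
Since T is injective, we find T⁻¹(27): we need 93x ≡ 27 − 67 ≡ 58 (mod 98). Using 93⁻¹ = 39: x ≡ 39·58 = 2262 = 23·98 + 8, so x = 8.
Check: T(8) = 93·8 + 67 = 811 = 8·98 + 27 ≡ 27 (mod 98).

8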